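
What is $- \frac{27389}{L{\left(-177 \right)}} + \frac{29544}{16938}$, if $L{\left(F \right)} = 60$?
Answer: $- \frac{25674569}{56460} \approx -454.74$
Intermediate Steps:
$- \frac{27389}{L{\left(-177 \right)}} + \frac{29544}{16938} = - \frac{27389}{60} + \frac{29544}{16938} = \left(-27389\right) \frac{1}{60} + 29544 \cdot \frac{1}{16938} = - \frac{27389}{60} + \frac{4924}{2823} = - \frac{25674569}{56460}$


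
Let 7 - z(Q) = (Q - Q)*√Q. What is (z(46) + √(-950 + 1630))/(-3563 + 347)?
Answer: -7/3216 - √170/1608 ≈ -0.010285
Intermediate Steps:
z(Q) = 7 (z(Q) = 7 - (Q - Q)*√Q = 7 - 0*√Q = 7 - 1*0 = 7 + 0 = 7)
(z(46) + √(-950 + 1630))/(-3563 + 347) = (7 + √(-950 + 1630))/(-3563 + 347) = (7 + √680)/(-3216) = (7 + 2*√170)*(-1/3216) = -7/3216 - √170/1608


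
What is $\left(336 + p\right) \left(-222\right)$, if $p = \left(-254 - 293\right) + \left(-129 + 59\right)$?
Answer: $62382$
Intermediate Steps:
$p = -617$ ($p = -547 - 70 = -617$)
$\left(336 + p\right) \left(-222\right) = \left(336 - 617\right) \left(-222\right) = \left(-281\right) \left(-222\right) = 62382$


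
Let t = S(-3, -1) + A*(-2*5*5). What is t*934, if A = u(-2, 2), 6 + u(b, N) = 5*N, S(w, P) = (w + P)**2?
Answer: -171856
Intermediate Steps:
S(w, P) = (P + w)**2
u(b, N) = -6 + 5*N
A = 4 (A = -6 + 5*2 = -6 + 10 = 4)
t = -184 (t = (-1 - 3)**2 + 4*(-2*5*5) = (-4)**2 + 4*(-10*5) = 16 + 4*(-50) = 16 - 200 = -184)
t*934 = -184*934 = -171856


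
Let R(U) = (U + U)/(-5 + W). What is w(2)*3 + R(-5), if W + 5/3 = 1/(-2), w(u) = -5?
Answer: -585/43 ≈ -13.605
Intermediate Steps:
W = -13/6 (W = -5/3 + 1/(-2) = -5/3 - 1/2 = -13/6 ≈ -2.1667)
R(U) = -12*U/43 (R(U) = (U + U)/(-5 - 13/6) = (2*U)/(-43/6) = (2*U)*(-6/43) = -12*U/43)
w(2)*3 + R(-5) = -5*3 - 12/43*(-5) = -15 + 60/43 = -585/43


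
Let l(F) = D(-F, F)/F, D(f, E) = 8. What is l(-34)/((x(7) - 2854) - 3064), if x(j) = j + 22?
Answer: 4/100113 ≈ 3.9955e-5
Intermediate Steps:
l(F) = 8/F
x(j) = 22 + j
l(-34)/((x(7) - 2854) - 3064) = (8/(-34))/(((22 + 7) - 2854) - 3064) = (8*(-1/34))/((29 - 2854) - 3064) = -4/(17*(-2825 - 3064)) = -4/17/(-5889) = -4/17*(-1/5889) = 4/100113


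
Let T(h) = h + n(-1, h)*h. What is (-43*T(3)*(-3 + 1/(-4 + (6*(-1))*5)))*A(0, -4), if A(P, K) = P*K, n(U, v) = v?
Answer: 0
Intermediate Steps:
A(P, K) = K*P
T(h) = h + h**2 (T(h) = h + h*h = h + h**2)
(-43*T(3)*(-3 + 1/(-4 + (6*(-1))*5)))*A(0, -4) = (-43*3*(1 + 3)*(-3 + 1/(-4 + (6*(-1))*5)))*(-4*0) = -43*3*4*(-3 + 1/(-4 - 6*5))*0 = -516*(-3 + 1/(-4 - 30))*0 = -516*(-3 + 1/(-34))*0 = -516*(-3 - 1/34)*0 = -516*(-103)/34*0 = -43*(-618/17)*0 = (26574/17)*0 = 0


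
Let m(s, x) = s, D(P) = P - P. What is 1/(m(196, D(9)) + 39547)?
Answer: 1/39743 ≈ 2.5162e-5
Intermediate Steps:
D(P) = 0
1/(m(196, D(9)) + 39547) = 1/(196 + 39547) = 1/39743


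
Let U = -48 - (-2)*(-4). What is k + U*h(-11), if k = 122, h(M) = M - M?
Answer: 122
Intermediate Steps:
h(M) = 0
U = -56 (U = -48 - 1*8 = -48 - 8 = -56)
k + U*h(-11) = 122 - 56*0 = 122 + 0 = 122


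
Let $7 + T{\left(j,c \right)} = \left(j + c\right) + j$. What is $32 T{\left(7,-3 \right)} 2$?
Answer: $256$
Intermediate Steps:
$T{\left(j,c \right)} = -7 + c + 2 j$ ($T{\left(j,c \right)} = -7 + \left(\left(j + c\right) + j\right) = -7 + \left(\left(c + j\right) + j\right) = -7 + \left(c + 2 j\right) = -7 + c + 2 j$)
$32 T{\left(7,-3 \right)} 2 = 32 \left(-7 - 3 + 2 \cdot 7\right) 2 = 32 \left(-7 - 3 + 14\right) 2 = 32 \cdot 4 \cdot 2 = 128 \cdot 2 = 256$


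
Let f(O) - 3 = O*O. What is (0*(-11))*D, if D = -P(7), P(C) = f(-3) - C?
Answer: 0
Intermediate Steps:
f(O) = 3 + O² (f(O) = 3 + O*O = 3 + O²)
P(C) = 12 - C (P(C) = (3 + (-3)²) - C = (3 + 9) - C = 12 - C)
D = -5 (D = -(12 - 1*7) = -(12 - 7) = -1*5 = -5)
(0*(-11))*D = (0*(-11))*(-5) = 0*(-5) = 0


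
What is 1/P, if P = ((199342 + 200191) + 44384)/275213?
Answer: 275213/443917 ≈ 0.61996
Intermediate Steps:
P = 443917/275213 (P = (399533 + 44384)*(1/275213) = 443917*(1/275213) = 443917/275213 ≈ 1.6130)
1/P = 1/(443917/275213) = 275213/443917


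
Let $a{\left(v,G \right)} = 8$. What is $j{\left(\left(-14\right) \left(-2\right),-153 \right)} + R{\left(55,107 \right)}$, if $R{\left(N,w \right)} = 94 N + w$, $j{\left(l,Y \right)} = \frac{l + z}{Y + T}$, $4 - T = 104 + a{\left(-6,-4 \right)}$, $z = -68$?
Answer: $\frac{1377337}{261} \approx 5277.2$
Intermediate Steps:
$T = -108$ ($T = 4 - \left(104 + 8\right) = 4 - 112 = -108$)
$j{\left(l,Y \right)} = \frac{-68 + l}{-108 + Y}$ ($j{\left(l,Y \right)} = \frac{l - 68}{Y - 108} = \frac{-68 + l}{-108 + Y}$)
$R{\left(N,w \right)} = w + 94 N$
$j{\left(\left(-14\right) \left(-2\right),-153 \right)} + R{\left(55,107 \right)} = \frac{-68 - -28}{-108 - 153} + \left(107 + 94 \cdot 55\right) = \frac{-68 + 28}{-261} + \left(107 + 5170\right) = \left(- \frac{1}{261}\right) \left(-40\right) + 5277 = \frac{40}{261} + 5277 = \frac{1377337}{261}$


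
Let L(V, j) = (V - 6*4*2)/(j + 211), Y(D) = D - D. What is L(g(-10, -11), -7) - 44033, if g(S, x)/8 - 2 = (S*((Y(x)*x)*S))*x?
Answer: -2245691/51 ≈ -44033.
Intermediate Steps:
Y(D) = 0
g(S, x) = 16 (g(S, x) = 16 + 8*((S*((0*x)*S))*x) = 16 + 8*((S*(0*S))*x) = 16 + 8*((S*0)*x) = 16 + 8*(0*x) = 16 + 8*0 = 16 + 0 = 16)
L(V, j) = (-48 + V)/(211 + j) (L(V, j) = (V - 24*2)/(211 + j) = (V - 48)/(211 + j) = (-48 + V)/(211 + j))
L(g(-10, -11), -7) - 44033 = (-48 + 16)/(211 - 7) - 44033 = -32/204 - 44033 = (1/204)*(-32) - 44033 = -8/51 - 44033 = -2245691/51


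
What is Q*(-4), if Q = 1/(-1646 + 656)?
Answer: 2/495 ≈ 0.0040404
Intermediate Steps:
Q = -1/990 (Q = 1/(-990) = -1/990 ≈ -0.0010101)
Q*(-4) = -1/990*(-4) = 2/495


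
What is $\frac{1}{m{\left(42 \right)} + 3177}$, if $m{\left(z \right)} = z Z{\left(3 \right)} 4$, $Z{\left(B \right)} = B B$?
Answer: $\frac{1}{4689} \approx 0.00021327$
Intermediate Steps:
$Z{\left(B \right)} = B^{2}$
$m{\left(z \right)} = 36 z$ ($m{\left(z \right)} = z 3^{2} \cdot 4 = z 9 \cdot 4 = 9 z 4 = 36 z$)
$\frac{1}{m{\left(42 \right)} + 3177} = \frac{1}{36 \cdot 42 + 3177} = \frac{1}{1512 + 3177} = \frac{1}{4689}$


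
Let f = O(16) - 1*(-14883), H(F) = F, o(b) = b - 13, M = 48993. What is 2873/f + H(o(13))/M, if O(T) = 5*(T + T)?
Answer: 2873/15043 ≈ 0.19099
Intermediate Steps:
o(b) = -13 + b
O(T) = 10*T (O(T) = 5*(2*T) = 10*T)
f = 15043 (f = 10*16 - 1*(-14883) = 160 + 14883 = 15043)
2873/f + H(o(13))/M = 2873/15043 + (-13 + 13)/48993 = 2873*(1/15043) + 0*(1/48993) = 2873/15043 + 0 = 2873/15043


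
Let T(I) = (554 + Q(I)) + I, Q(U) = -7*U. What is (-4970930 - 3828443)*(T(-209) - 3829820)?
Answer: 33684105436476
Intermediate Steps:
T(I) = 554 - 6*I (T(I) = (554 - 7*I) + I = 554 - 6*I)
(-4970930 - 3828443)*(T(-209) - 3829820) = (-4970930 - 3828443)*((554 - 6*(-209)) - 3829820) = -8799373*((554 + 1254) - 3829820) = -8799373*(1808 - 3829820) = -8799373*(-3828012) = 33684105436476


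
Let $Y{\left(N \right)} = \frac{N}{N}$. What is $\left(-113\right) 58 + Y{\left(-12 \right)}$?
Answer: $-6553$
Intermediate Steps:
$Y{\left(N \right)} = 1$
$\left(-113\right) 58 + Y{\left(-12 \right)} = \left(-113\right) 58 + 1 = -6554 + 1 = -6553$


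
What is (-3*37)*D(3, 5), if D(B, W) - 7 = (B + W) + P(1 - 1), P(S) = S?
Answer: -1665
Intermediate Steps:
D(B, W) = 7 + B + W (D(B, W) = 7 + ((B + W) + (1 - 1)) = 7 + ((B + W) + 0) = 7 + (B + W) = 7 + B + W)
(-3*37)*D(3, 5) = (-3*37)*(7 + 3 + 5) = -111*15 = -1665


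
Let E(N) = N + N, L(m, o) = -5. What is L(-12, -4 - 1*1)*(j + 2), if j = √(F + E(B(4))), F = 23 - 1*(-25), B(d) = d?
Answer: -10 - 10*√14 ≈ -47.417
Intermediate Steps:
E(N) = 2*N
F = 48 (F = 23 + 25 = 48)
j = 2*√14 (j = √(48 + 2*4) = √(48 + 8) = √56 = 2*√14 ≈ 7.4833)
L(-12, -4 - 1*1)*(j + 2) = -5*(2*√14 + 2) = -5*(2 + 2*√14) = -10 - 10*√14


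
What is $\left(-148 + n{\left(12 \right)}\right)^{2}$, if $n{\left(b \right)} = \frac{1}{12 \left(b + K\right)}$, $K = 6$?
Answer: $\frac{1021889089}{46656} \approx 21903.0$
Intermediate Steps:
$n{\left(b \right)} = \frac{1}{72 + 12 b}$ ($n{\left(b \right)} = \frac{1}{12 \left(b + 6\right)} = \frac{1}{12 \left(6 + b\right)} = \frac{1}{72 + 12 b}$)
$\left(-148 + n{\left(12 \right)}\right)^{2} = \left(-148 + \frac{1}{12 \left(6 + 12\right)}\right)^{2} = \left(-148 + \frac{1}{12 \cdot 18}\right)^{2} = \left(-148 + \frac{1}{12} \cdot \frac{1}{18}\right)^{2} = \left(-148 + \frac{1}{216}\right)^{2} = \left(- \frac{31967}{216}\right)^{2} = \frac{1021889089}{46656}$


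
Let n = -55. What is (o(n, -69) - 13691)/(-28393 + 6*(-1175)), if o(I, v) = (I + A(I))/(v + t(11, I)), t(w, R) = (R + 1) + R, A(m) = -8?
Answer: 2436935/6308854 ≈ 0.38627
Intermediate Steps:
t(w, R) = 1 + 2*R (t(w, R) = (1 + R) + R = 1 + 2*R)
o(I, v) = (-8 + I)/(1 + v + 2*I) (o(I, v) = (I - 8)/(v + (1 + 2*I)) = (-8 + I)/(1 + v + 2*I))
(o(n, -69) - 13691)/(-28393 + 6*(-1175)) = ((-8 - 55)/(1 - 69 + 2*(-55)) - 13691)/(-28393 + 6*(-1175)) = (-63/(1 - 69 - 110) - 13691)/(-28393 - 7050) = (-63/(-178) - 13691)/(-35443) = (-1/178*(-63) - 13691)*(-1/35443) = (63/178 - 13691)*(-1/35443) = -2436935/178*(-1/35443) = 2436935/6308854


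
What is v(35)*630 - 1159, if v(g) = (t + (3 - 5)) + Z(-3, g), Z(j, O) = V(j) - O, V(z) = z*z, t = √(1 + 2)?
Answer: -18799 + 630*√3 ≈ -17708.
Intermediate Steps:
t = √3 ≈ 1.7320
V(z) = z²
Z(j, O) = j² - O
v(g) = 7 + √3 - g (v(g) = (√3 + (3 - 5)) + ((-3)² - g) = (√3 - 2) + (9 - g) = (-2 + √3) + (9 - g) = 7 + √3 - g)
v(35)*630 - 1159 = (7 + √3 - 1*35)*630 - 1159 = (7 + √3 - 35)*630 - 1159 = (-28 + √3)*630 - 1159 = (-17640 + 630*√3) - 1159 = -18799 + 630*√3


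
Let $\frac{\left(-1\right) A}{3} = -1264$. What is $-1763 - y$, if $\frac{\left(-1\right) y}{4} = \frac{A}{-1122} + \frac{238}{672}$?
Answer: $- \frac{3983329}{2244} \approx -1775.1$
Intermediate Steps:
$A = 3792$ ($A = \left(-3\right) \left(-1264\right) = 3792$)
$y = \frac{27157}{2244}$ ($y = - 4 \left(\frac{3792}{-1122} + \frac{238}{672}\right) = - 4 \left(3792 \left(- \frac{1}{1122}\right) + 238 \cdot \frac{1}{672}\right) = - 4 \left(- \frac{632}{187} + \frac{17}{48}\right) = \left(-4\right) \left(- \frac{27157}{8976}\right) = \frac{27157}{2244} \approx 12.102$)
$-1763 - y = -1763 - \frac{27157}{2244} = - \frac{3983329}{2244}$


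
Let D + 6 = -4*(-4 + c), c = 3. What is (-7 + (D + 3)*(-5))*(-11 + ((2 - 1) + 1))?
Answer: 108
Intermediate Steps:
D = -2 (D = -6 - 4*(-4 + 3) = -6 - 4*(-1) = -6 + 4 = -2)
(-7 + (D + 3)*(-5))*(-11 + ((2 - 1) + 1)) = (-7 + (-2 + 3)*(-5))*(-11 + ((2 - 1) + 1)) = (-7 + 1*(-5))*(-11 + (1 + 1)) = (-7 - 5)*(-11 + 2) = -12*(-9) = 108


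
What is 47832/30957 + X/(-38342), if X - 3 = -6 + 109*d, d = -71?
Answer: 345607273/197825549 ≈ 1.7470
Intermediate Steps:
X = -7742 (X = 3 + (-6 + 109*(-71)) = 3 + (-6 - 7739) = 3 - 7745 = -7742)
47832/30957 + X/(-38342) = 47832/30957 - 7742/(-38342) = 47832*(1/30957) - 7742*(-1/38342) = 15944/10319 + 3871/19171 = 345607273/197825549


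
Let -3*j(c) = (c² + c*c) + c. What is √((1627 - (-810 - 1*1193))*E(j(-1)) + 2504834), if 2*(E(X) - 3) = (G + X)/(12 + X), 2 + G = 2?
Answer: √123267935/7 ≈ 1586.1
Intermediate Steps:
j(c) = -2*c²/3 - c/3 (j(c) = -((c² + c*c) + c)/3 = -((c² + c²) + c)/3 = -(2*c² + c)/3 = -(c + 2*c²)/3 = -2*c²/3 - c/3)
G = 0 (G = -2 + 2 = 0)
E(X) = 3 + X/(2*(12 + X)) (E(X) = 3 + ((0 + X)/(12 + X))/2 = 3 + (X/(12 + X))/2 = 3 + X/(2*(12 + X)))
√((1627 - (-810 - 1*1193))*E(j(-1)) + 2504834) = √((1627 - (-810 - 1*1193))*((72 + 7*(-⅓*(-1)*(1 + 2*(-1))))/(2*(12 - ⅓*(-1)*(1 + 2*(-1))))) + 2504834) = √((1627 - (-810 - 1193))*((72 + 7*(-⅓*(-1)*(1 - 2)))/(2*(12 - ⅓*(-1)*(1 - 2)))) + 2504834) = √((1627 - 1*(-2003))*((72 + 7*(-⅓*(-1)*(-1)))/(2*(12 - ⅓*(-1)*(-1)))) + 2504834) = √((1627 + 2003)*((72 + 7*(-⅓))/(2*(12 - ⅓))) + 2504834) = √(3630*((72 - 7/3)/(2*(35/3))) + 2504834) = √(3630*((½)*(3/35)*(209/3)) + 2504834) = √(3630*(209/70) + 2504834) = √(75867/7 + 2504834) = √(17609705/7) = √123267935/7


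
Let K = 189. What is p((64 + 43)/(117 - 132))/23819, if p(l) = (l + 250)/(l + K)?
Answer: 3643/64978232 ≈ 5.6065e-5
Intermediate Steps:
p(l) = (250 + l)/(189 + l) (p(l) = (l + 250)/(l + 189) = (250 + l)/(189 + l))
p((64 + 43)/(117 - 132))/23819 = ((250 + (64 + 43)/(117 - 132))/(189 + (64 + 43)/(117 - 132)))/23819 = ((250 + 107/(-15))/(189 + 107/(-15)))*(1/23819) = ((250 + 107*(-1/15))/(189 + 107*(-1/15)))*(1/23819) = ((250 - 107/15)/(189 - 107/15))*(1/23819) = ((3643/15)/(2728/15))*(1/23819) = ((15/2728)*(3643/15))*(1/23819) = (3643/2728)*(1/23819) = 3643/64978232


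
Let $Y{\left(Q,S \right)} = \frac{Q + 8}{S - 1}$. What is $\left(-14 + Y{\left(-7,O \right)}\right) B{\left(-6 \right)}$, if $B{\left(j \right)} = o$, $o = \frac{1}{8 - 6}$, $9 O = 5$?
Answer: $- \frac{65}{8} \approx -8.125$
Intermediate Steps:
$O = \frac{5}{9}$ ($O = \frac{1}{9} \cdot 5 = \frac{5}{9} \approx 0.55556$)
$o = \frac{1}{2} \approx 0.5$
$B{\left(j \right)} = \frac{1}{2}$
$Y{\left(Q,S \right)} = \frac{8 + Q}{-1 + S}$
$\left(-14 + Y{\left(-7,O \right)}\right) B{\left(-6 \right)} = \left(-14 + \frac{8 - 7}{-1 + \frac{5}{9}}\right) \frac{1}{2} = \left(-14 + \frac{1}{- \frac{4}{9}} \cdot 1\right) \frac{1}{2} = \left(-14 - \frac{9}{4}\right) \frac{1}{2} = \left(- \frac{65}{4}\right) \frac{1}{2} = - \frac{65}{8}$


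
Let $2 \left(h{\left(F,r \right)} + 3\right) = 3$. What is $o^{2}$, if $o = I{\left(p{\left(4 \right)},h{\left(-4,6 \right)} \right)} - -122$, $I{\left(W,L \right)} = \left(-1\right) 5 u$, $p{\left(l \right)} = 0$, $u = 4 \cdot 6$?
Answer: $4$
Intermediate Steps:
$u = 24$
$h{\left(F,r \right)} = - \frac{3}{2}$ ($h{\left(F,r \right)} = -3 + \frac{1}{2} \cdot 3 = -3 + \frac{3}{2} = - \frac{3}{2}$)
$I{\left(W,L \right)} = -120$ ($I{\left(W,L \right)} = \left(-1\right) 5 \cdot 24 = \left(-5\right) 24 = -120$)
$o = 2$ ($o = -120 - -122 = -120 + 122 = 2$)
$o^{2} = 2^{2} = 4$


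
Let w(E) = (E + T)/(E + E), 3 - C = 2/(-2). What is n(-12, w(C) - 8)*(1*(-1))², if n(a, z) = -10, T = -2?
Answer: -10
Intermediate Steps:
C = 4 (C = 3 - 2/(-2) = 3 - 2*(-1)/2 = 3 - 1*(-1) = 3 + 1 = 4)
w(E) = (-2 + E)/(2*E) (w(E) = (E - 2)/(E + E) = (-2 + E)/((2*E)) = (-2 + E)*(1/(2*E)) = (-2 + E)/(2*E))
n(-12, w(C) - 8)*(1*(-1))² = -10*1² = -10*(-1)² = -10*1 = -10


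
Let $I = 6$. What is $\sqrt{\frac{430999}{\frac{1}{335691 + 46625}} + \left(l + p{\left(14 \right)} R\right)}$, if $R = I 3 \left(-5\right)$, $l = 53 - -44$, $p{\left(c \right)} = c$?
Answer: $\sqrt{164777812521} \approx 4.0593 \cdot 10^{5}$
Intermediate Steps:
$l = 97$ ($l = 53 + 44 = 97$)
$R = -90$ ($R = 6 \cdot 3 \left(-5\right) = 18 \left(-5\right) = -90$)
$\sqrt{\frac{430999}{\frac{1}{335691 + 46625}} + \left(l + p{\left(14 \right)} R\right)} = \sqrt{\frac{430999}{\frac{1}{335691 + 46625}} + \left(97 + 14 \left(-90\right)\right)} = \sqrt{\frac{430999}{\frac{1}{382316}} + \left(97 - 1260\right)} = \sqrt{430999 \frac{1}{\frac{1}{382316}} - 1163} = \sqrt{430999 \cdot 382316 - 1163} = \sqrt{164777813684 - 1163} = \sqrt{164777812521}$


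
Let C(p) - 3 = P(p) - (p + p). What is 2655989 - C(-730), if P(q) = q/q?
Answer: 2654525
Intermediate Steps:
P(q) = 1
C(p) = 4 - 2*p (C(p) = 3 + (1 - (p + p)) = 3 + (1 - 2*p) = 4 - 2*p)
2655989 - C(-730) = 2655989 - (4 - 2*(-730)) = 2655989 - (4 + 1460) = 2655989 - 1*1464 = 2655989 - 1464 = 2654525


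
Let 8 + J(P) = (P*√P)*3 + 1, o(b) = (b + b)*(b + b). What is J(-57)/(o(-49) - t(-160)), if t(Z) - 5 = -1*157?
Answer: -7/9756 - 19*I*√57/1084 ≈ -0.00071751 - 0.13233*I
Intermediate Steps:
t(Z) = -152 (t(Z) = 5 - 1*157 = 5 - 157 = -152)
o(b) = 4*b² (o(b) = (2*b)*(2*b) = 4*b²)
J(P) = -7 + 3*P^(3/2) (J(P) = -8 + ((P*√P)*3 + 1) = -8 + (P^(3/2)*3 + 1) = -8 + (3*P^(3/2) + 1) = -8 + (1 + 3*P^(3/2)) = -7 + 3*P^(3/2))
J(-57)/(o(-49) - t(-160)) = (-7 + 3*(-57)^(3/2))/(4*(-49)² - 1*(-152)) = (-7 + 3*(-57*I*√57))/(4*2401 + 152) = (-7 - 171*I*√57)/(9604 + 152) = (-7 - 171*I*√57)/9756 = (-7 - 171*I*√57)*(1/9756) = -7/9756 - 19*I*√57/1084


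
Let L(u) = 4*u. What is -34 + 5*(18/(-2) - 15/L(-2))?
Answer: -557/8 ≈ -69.625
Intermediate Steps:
-34 + 5*(18/(-2) - 15/L(-2)) = -34 + 5*(18/(-2) - 15/(4*(-2))) = -34 + 5*(18*(-½) - 15/(-8)) = -34 + 5*(-9 - 15*(-⅛)) = -34 + 5*(-9 + 15/8) = -34 + 5*(-57/8) = -34 - 285/8 = -557/8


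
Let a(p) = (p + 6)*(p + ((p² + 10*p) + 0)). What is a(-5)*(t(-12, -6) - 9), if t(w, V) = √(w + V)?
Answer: 270 - 90*I*√2 ≈ 270.0 - 127.28*I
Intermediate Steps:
t(w, V) = √(V + w)
a(p) = (6 + p)*(p² + 11*p) (a(p) = (6 + p)*(p + (p² + 10*p)) = (6 + p)*(p² + 11*p))
a(-5)*(t(-12, -6) - 9) = (-5*(66 + (-5)² + 17*(-5)))*(√(-6 - 12) - 9) = (-5*(66 + 25 - 85))*(√(-18) - 9) = (-5*6)*(3*I*√2 - 9) = -30*(-9 + 3*I*√2) = 270 - 90*I*√2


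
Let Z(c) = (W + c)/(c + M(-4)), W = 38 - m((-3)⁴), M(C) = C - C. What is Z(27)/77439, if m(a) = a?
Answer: -16/2090853 ≈ -7.6524e-6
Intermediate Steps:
M(C) = 0
W = -43 (W = 38 - 1*(-3)⁴ = 38 - 1*81 = 38 - 81 = -43)
Z(c) = (-43 + c)/c (Z(c) = (-43 + c)/(c + 0) = (-43 + c)/c)
Z(27)/77439 = ((-43 + 27)/27)/77439 = ((1/27)*(-16))*(1/77439) = -16/27*1/77439 = -16/2090853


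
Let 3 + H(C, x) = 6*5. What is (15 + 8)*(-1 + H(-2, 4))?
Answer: 598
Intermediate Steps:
H(C, x) = 27 (H(C, x) = -3 + 6*5 = -3 + 30 = 27)
(15 + 8)*(-1 + H(-2, 4)) = (15 + 8)*(-1 + 27) = 23*26 = 598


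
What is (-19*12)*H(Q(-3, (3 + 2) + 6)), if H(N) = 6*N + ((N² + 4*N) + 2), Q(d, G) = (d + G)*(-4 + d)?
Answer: -587784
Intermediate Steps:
Q(d, G) = (-4 + d)*(G + d) (Q(d, G) = (G + d)*(-4 + d) = (-4 + d)*(G + d))
H(N) = 2 + N² + 10*N (H(N) = 6*N + (2 + N² + 4*N) = 2 + N² + 10*N)
(-19*12)*H(Q(-3, (3 + 2) + 6)) = (-19*12)*(2 + ((-3)² - 4*((3 + 2) + 6) - 4*(-3) + ((3 + 2) + 6)*(-3))² + 10*((-3)² - 4*((3 + 2) + 6) - 4*(-3) + ((3 + 2) + 6)*(-3))) = -228*(2 + (9 - 4*(5 + 6) + 12 + (5 + 6)*(-3))² + 10*(9 - 4*(5 + 6) + 12 + (5 + 6)*(-3))) = -228*(2 + (9 - 4*11 + 12 + 11*(-3))² + 10*(9 - 4*11 + 12 + 11*(-3))) = -228*(2 + (9 - 44 + 12 - 33)² + 10*(9 - 44 + 12 - 33)) = -228*(2 + (-56)² + 10*(-56)) = -228*(2 + 3136 - 560) = -228*2578 = -587784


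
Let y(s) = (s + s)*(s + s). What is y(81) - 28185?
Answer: -1941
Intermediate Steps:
y(s) = 4*s**2 (y(s) = (2*s)*(2*s) = 4*s**2)
y(81) - 28185 = 4*81**2 - 28185 = 4*6561 - 28185 = 26244 - 28185 = -1941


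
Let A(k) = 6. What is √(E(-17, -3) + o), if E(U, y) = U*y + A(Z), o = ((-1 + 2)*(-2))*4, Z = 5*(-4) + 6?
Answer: 7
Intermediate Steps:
Z = -14 (Z = -20 + 6 = -14)
o = -8 (o = (1*(-2))*4 = -2*4 = -8)
E(U, y) = 6 + U*y (E(U, y) = U*y + 6 = 6 + U*y)
√(E(-17, -3) + o) = √((6 - 17*(-3)) - 8) = √((6 + 51) - 8) = √(57 - 8) = √49 = 7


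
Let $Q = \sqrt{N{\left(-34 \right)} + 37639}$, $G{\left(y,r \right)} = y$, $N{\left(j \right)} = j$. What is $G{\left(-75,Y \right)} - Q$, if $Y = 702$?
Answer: $-75 - \sqrt{37605} \approx -268.92$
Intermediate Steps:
$Q = \sqrt{37605}$ ($Q = \sqrt{-34 + 37639} = \sqrt{37605} \approx 193.92$)
$G{\left(-75,Y \right)} - Q = -75 - \sqrt{37605}$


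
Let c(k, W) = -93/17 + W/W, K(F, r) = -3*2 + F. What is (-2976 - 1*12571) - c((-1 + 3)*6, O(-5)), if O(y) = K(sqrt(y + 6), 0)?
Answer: -264223/17 ≈ -15543.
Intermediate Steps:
K(F, r) = -6 + F
O(y) = -6 + sqrt(6 + y) (O(y) = -6 + sqrt(y + 6) = -6 + sqrt(6 + y))
c(k, W) = -76/17 (c(k, W) = -93*1/17 + 1 = -93/17 + 1 = -76/17)
(-2976 - 1*12571) - c((-1 + 3)*6, O(-5)) = (-2976 - 1*12571) - 1*(-76/17) = (-2976 - 12571) + 76/17 = -15547 + 76/17 = -264223/17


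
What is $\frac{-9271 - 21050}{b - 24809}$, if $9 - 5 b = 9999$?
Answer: $\frac{30321}{26807} \approx 1.1311$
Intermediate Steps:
$b = -1998$ ($b = \frac{9}{5} - \frac{9999}{5} = -1998$)
$\frac{-9271 - 21050}{b - 24809} = \frac{-9271 - 21050}{-1998 - 24809} = - \frac{30321}{-26807} = \left(-30321\right) \left(- \frac{1}{26807}\right) = \frac{30321}{26807}$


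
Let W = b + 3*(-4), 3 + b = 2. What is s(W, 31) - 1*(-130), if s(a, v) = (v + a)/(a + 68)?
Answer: 7168/55 ≈ 130.33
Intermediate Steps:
b = -1 (b = -3 + 2 = -1)
W = -13 (W = -1 + 3*(-4) = -1 - 12 = -13)
s(a, v) = (a + v)/(68 + a)
s(W, 31) - 1*(-130) = (-13 + 31)/(68 - 13) - 1*(-130) = 18/55 + 130 = 7168/55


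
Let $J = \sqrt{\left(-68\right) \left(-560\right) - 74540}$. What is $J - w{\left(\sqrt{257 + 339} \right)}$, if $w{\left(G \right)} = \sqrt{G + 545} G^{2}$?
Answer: $- 596 \sqrt{545 + 2 \sqrt{149}} + 2 i \sqrt{9115} \approx -14222.0 + 190.95 i$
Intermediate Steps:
$J = 2 i \sqrt{9115}$ ($J = \sqrt{38080 - 74540} = \sqrt{-36460} = 2 i \sqrt{9115} \approx 190.95 i$)
$w{\left(G \right)} = G^{2} \sqrt{545 + G}$ ($w{\left(G \right)} = \sqrt{545 + G} G^{2} = G^{2} \sqrt{545 + G}$)
$J - w{\left(\sqrt{257 + 339} \right)} = 2 i \sqrt{9115} - \left(\sqrt{257 + 339}\right)^{2} \sqrt{545 + \sqrt{257 + 339}} = 2 i \sqrt{9115} - \left(\sqrt{596}\right)^{2} \sqrt{545 + \sqrt{596}} = 2 i \sqrt{9115} - \left(2 \sqrt{149}\right)^{2} \sqrt{545 + 2 \sqrt{149}} = 2 i \sqrt{9115} - 596 \sqrt{545 + 2 \sqrt{149}} = - 596 \sqrt{545 + 2 \sqrt{149}} + 2 i \sqrt{9115}$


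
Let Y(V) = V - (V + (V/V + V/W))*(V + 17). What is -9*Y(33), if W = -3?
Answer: 10053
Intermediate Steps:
Y(V) = V - (1 + 2*V/3)*(17 + V) (Y(V) = V - (V + (V/V + V/(-3)))*(V + 17) = V - (V + (1 + V*(-⅓)))*(17 + V) = V - (V + (1 - V/3))*(17 + V) = V - (1 + 2*V/3)*(17 + V))
-9*Y(33) = -9*(-17 - 34/3*33 - ⅔*33²) = -9*(-17 - 374 - ⅔*1089) = -9*(-17 - 374 - 726) = -9*(-1117) = 10053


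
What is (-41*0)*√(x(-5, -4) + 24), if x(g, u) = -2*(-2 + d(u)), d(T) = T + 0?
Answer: 0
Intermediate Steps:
d(T) = T
x(g, u) = 4 - 2*u (x(g, u) = -2*(-2 + u) = 4 - 2*u)
(-41*0)*√(x(-5, -4) + 24) = (-41*0)*√((4 - 2*(-4)) + 24) = (-41*0)*√((4 + 8) + 24) = 0*√(12 + 24) = 0*√36 = 0*6 = 0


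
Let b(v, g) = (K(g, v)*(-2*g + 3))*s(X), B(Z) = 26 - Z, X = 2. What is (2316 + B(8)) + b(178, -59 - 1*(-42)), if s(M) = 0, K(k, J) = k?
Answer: 2334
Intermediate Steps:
b(v, g) = 0 (b(v, g) = (g*(-2*g + 3))*0 = (g*(3 - 2*g))*0 = 0)
(2316 + B(8)) + b(178, -59 - 1*(-42)) = (2316 + (26 - 1*8)) + 0 = (2316 + (26 - 8)) + 0 = (2316 + 18) + 0 = 2334 + 0 = 2334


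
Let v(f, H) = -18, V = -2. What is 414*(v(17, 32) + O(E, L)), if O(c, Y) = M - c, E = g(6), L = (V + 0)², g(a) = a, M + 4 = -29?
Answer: -23598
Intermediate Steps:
M = -33 (M = -4 - 29 = -33)
L = 4 (L = (-2 + 0)² = (-2)² = 4)
E = 6
O(c, Y) = -33 - c
414*(v(17, 32) + O(E, L)) = 414*(-18 + (-33 - 1*6)) = 414*(-18 + (-33 - 6)) = 414*(-18 - 39) = 414*(-57) = -23598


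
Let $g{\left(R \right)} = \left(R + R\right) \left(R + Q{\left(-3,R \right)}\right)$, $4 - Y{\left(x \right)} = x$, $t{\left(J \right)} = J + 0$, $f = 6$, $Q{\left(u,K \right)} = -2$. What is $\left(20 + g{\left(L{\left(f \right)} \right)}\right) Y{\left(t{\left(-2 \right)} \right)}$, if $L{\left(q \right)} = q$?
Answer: $408$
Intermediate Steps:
$t{\left(J \right)} = J$
$Y{\left(x \right)} = 4 - x$
$g{\left(R \right)} = 2 R \left(-2 + R\right)$ ($g{\left(R \right)} = \left(R + R\right) \left(R - 2\right) = 2 R \left(-2 + R\right)$)
$\left(20 + g{\left(L{\left(f \right)} \right)}\right) Y{\left(t{\left(-2 \right)} \right)} = \left(20 + 2 \cdot 6 \left(-2 + 6\right)\right) \left(4 - -2\right) = \left(20 + 2 \cdot 6 \cdot 4\right) \left(4 + 2\right) = \left(20 + 48\right) 6 = 68 \cdot 6 = 408$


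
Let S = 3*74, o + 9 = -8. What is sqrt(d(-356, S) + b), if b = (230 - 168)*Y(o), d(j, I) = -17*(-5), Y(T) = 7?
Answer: sqrt(519) ≈ 22.782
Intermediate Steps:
o = -17 (o = -9 - 8 = -17)
S = 222
d(j, I) = 85
b = 434 (b = (230 - 168)*7 = 62*7 = 434)
sqrt(d(-356, S) + b) = sqrt(85 + 434) = sqrt(519)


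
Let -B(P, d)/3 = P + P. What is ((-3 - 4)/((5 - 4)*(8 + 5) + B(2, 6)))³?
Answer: -343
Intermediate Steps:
B(P, d) = -6*P (B(P, d) = -3*(P + P) = -6*P)
((-3 - 4)/((5 - 4)*(8 + 5) + B(2, 6)))³ = ((-3 - 4)/((5 - 4)*(8 + 5) - 6*2))³ = (-7/(1*13 - 12))³ = (-7/(13 - 12))³ = (-7/1)³ = (-7*1)³ = (-7)³ = -343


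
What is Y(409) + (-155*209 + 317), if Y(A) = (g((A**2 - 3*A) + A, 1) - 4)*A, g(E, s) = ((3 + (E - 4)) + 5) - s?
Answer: 68050880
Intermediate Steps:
g(E, s) = 4 + E - s (g(E, s) = ((3 + (-4 + E)) + 5) - s = ((-1 + E) + 5) - s = (4 + E) - s = 4 + E - s)
Y(A) = A*(-1 + A**2 - 2*A) (Y(A) = ((4 + ((A**2 - 3*A) + A) - 1*1) - 4)*A = ((4 + (A**2 - 2*A) - 1) - 4)*A = ((3 + A**2 - 2*A) - 4)*A = (-1 + A**2 - 2*A)*A = A*(-1 + A**2 - 2*A))
Y(409) + (-155*209 + 317) = 409*(-1 + 409*(-2 + 409)) + (-155*209 + 317) = 409*(-1 + 409*407) + (-32395 + 317) = 409*(-1 + 166463) - 32078 = 409*166462 - 32078 = 68082958 - 32078 = 68050880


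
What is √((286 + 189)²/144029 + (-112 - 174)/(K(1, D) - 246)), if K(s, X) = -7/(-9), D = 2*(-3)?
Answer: √276130647601367063/317872003 ≈ 1.6531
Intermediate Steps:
D = -6
K(s, X) = 7/9 (K(s, X) = -7*(-⅑) = 7/9)
√((286 + 189)²/144029 + (-112 - 174)/(K(1, D) - 246)) = √((286 + 189)²/144029 + (-112 - 174)/(7/9 - 246)) = √(475²*(1/144029) - 286/(-2207/9)) = √(225625*(1/144029) - 9/2207*(-286)) = √(225625/144029 + 2574/2207) = √(868685021/317872003) = √276130647601367063/317872003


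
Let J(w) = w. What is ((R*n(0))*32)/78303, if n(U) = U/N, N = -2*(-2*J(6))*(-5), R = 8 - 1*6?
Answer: 0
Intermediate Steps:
R = 2 (R = 8 - 6 = 2)
N = -120 (N = -2*(-2*6)*(-5) = -(-24)*(-5) = -2*60 = -120)
n(U) = -U/120 (n(U) = U/(-120) = U*(-1/120) = -U/120)
((R*n(0))*32)/78303 = ((2*(-1/120*0))*32)/78303 = ((2*0)*32)*(1/78303) = (0*32)*(1/78303) = 0*(1/78303) = 0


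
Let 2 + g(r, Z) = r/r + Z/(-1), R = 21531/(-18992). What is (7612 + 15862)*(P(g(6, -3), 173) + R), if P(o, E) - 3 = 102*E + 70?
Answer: 3949473704429/9496 ≈ 4.1591e+8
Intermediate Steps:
R = -21531/18992 (R = 21531*(-1/18992) = -21531/18992 ≈ -1.1337)
g(r, Z) = -1 - Z (g(r, Z) = -2 + (r/r + Z/(-1)) = -2 + (1 + Z*(-1)) = -2 + (1 - Z) = -1 - Z)
P(o, E) = 73 + 102*E (P(o, E) = 3 + (102*E + 70) = 3 + (70 + 102*E) = 73 + 102*E)
(7612 + 15862)*(P(g(6, -3), 173) + R) = (7612 + 15862)*((73 + 102*173) - 21531/18992) = 23474*((73 + 17646) - 21531/18992) = 23474*(17719 - 21531/18992) = 23474*(336497717/18992) = 3949473704429/9496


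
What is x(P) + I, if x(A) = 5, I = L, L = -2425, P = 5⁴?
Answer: -2420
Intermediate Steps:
P = 625
I = -2425
x(P) + I = 5 - 2425 = -2420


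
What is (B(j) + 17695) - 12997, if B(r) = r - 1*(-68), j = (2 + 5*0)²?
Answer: 4770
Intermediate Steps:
j = 4 (j = (2 + 0)² = 2² = 4)
B(r) = 68 + r (B(r) = r + 68 = 68 + r)
(B(j) + 17695) - 12997 = ((68 + 4) + 17695) - 12997 = (72 + 17695) - 12997 = 17767 - 12997 = 4770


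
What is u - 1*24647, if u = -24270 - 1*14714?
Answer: -63631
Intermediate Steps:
u = -38984 (u = -24270 - 14714 = -38984)
u - 1*24647 = -38984 - 1*24647 = -38984 - 24647 = -63631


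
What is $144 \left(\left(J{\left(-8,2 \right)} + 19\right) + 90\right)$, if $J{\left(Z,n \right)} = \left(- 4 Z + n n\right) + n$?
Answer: $21168$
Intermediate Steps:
$J{\left(Z,n \right)} = n + n^{2} - 4 Z$ ($J{\left(Z,n \right)} = \left(- 4 Z + n^{2}\right) + n = \left(n^{2} - 4 Z\right) + n = n + n^{2} - 4 Z$)
$144 \left(\left(J{\left(-8,2 \right)} + 19\right) + 90\right) = 144 \left(\left(\left(2 + 2^{2} - -32\right) + 19\right) + 90\right) = 144 \left(\left(\left(2 + 4 + 32\right) + 19\right) + 90\right) = 144 \left(\left(38 + 19\right) + 90\right) = 144 \left(57 + 90\right) = 144 \cdot 147 = 21168$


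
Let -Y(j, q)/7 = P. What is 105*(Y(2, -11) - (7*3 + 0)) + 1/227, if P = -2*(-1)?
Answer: -834224/227 ≈ -3675.0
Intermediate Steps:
P = 2
Y(j, q) = -14 (Y(j, q) = -7*2 = -14)
105*(Y(2, -11) - (7*3 + 0)) + 1/227 = 105*(-14 - (7*3 + 0)) + 1/227 = 105*(-14 - (21 + 0)) + 1/227 = 105*(-14 - 1*21) + 1/227 = 105*(-14 - 21) + 1/227 = 105*(-35) + 1/227 = -3675 + 1/227 = -834224/227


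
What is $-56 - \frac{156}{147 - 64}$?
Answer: $- \frac{4804}{83} \approx -57.88$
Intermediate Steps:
$-56 - \frac{156}{147 - 64} = -56 - \frac{156}{83} = - \frac{4804}{83}$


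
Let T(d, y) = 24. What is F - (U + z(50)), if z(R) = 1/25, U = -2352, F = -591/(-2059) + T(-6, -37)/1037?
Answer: 125563182292/53379575 ≈ 2352.3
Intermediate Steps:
F = 662283/2135183 (F = -591/(-2059) + 24/1037 = -591*(-1/2059) + 24*(1/1037) = 591/2059 + 24/1037 = 662283/2135183 ≈ 0.31018)
z(R) = 1/25
F - (U + z(50)) = 662283/2135183 - (-2352 + 1/25) = 662283/2135183 - 1*(-58799/25) = 662283/2135183 + 58799/25 = 125563182292/53379575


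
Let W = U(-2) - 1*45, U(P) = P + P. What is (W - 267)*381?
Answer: -120396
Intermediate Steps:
U(P) = 2*P
W = -49 (W = 2*(-2) - 1*45 = -4 - 45 = -49)
(W - 267)*381 = (-49 - 267)*381 = -316*381 = -120396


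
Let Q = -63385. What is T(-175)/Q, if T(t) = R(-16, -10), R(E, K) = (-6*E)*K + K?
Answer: 194/12677 ≈ 0.015303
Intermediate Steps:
R(E, K) = K - 6*E*K (R(E, K) = -6*E*K + K = K - 6*E*K)
T(t) = -970 (T(t) = -10*(1 - 6*(-16)) = -10*(1 + 96) = -10*97 = -970)
T(-175)/Q = -970/(-63385) = -970*(-1/63385) = 194/12677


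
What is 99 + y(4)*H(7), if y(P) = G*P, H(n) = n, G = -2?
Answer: 43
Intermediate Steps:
y(P) = -2*P
99 + y(4)*H(7) = 99 - 2*4*7 = 99 - 8*7 = 99 - 56 = 43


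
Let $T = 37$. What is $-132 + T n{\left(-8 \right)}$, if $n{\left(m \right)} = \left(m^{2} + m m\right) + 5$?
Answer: $4789$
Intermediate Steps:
$n{\left(m \right)} = 5 + 2 m^{2}$ ($n{\left(m \right)} = \left(m^{2} + m^{2}\right) + 5 = 2 m^{2} + 5 = 5 + 2 m^{2}$)
$-132 + T n{\left(-8 \right)} = -132 + 37 \left(5 + 2 \left(-8\right)^{2}\right) = -132 + 37 \left(5 + 2 \cdot 64\right) = -132 + 37 \left(5 + 128\right) = -132 + 37 \cdot 133 = -132 + 4921 = 4789$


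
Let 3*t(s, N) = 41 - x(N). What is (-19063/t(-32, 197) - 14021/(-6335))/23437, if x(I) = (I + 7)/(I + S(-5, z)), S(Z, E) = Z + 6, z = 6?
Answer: -1705307528/27976629715 ≈ -0.060955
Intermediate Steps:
S(Z, E) = 6 + Z
x(I) = (7 + I)/(1 + I) (x(I) = (I + 7)/(I + (6 - 5)) = (7 + I)/(I + 1) = (7 + I)/(1 + I))
t(s, N) = 41/3 - (7 + N)/(3*(1 + N)) (t(s, N) = (41 - (7 + N)/(1 + N))/3 = 41/3 - (7 + N)/(3*(1 + N)))
(-19063/t(-32, 197) - 14021/(-6335))/23437 = (-19063*3*(1 + 197)/(2*(17 + 20*197)) - 14021/(-6335))/23437 = (-19063*297/(17 + 3940) - 14021*(-1/6335))*(1/23437) = (-19063/((⅔)*(1/198)*3957) + 2003/905)*(1/23437) = (-19063/1319/99 + 2003/905)*(1/23437) = (-19063*99/1319 + 2003/905)*(1/23437) = (-1887237/1319 + 2003/905)*(1/23437) = -1705307528/1193695*1/23437 = -1705307528/27976629715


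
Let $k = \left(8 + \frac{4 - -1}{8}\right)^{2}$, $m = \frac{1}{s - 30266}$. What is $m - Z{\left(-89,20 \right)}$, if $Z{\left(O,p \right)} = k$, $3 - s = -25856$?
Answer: $- \frac{20981791}{282048} \approx -74.391$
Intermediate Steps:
$s = 25859$ ($s = 3 - -25856 = 3 + 25856 = 25859$)
$m = - \frac{1}{4407}$ ($m = \frac{1}{25859 - 30266} = \frac{1}{-4407} = - \frac{1}{4407} \approx -0.00022691$)
$k = \frac{4761}{64}$ ($k = \left(8 + \left(4 + 1\right) \frac{1}{8}\right)^{2} = \left(8 + 5 \cdot \frac{1}{8}\right)^{2} = \left(8 + \frac{5}{8}\right)^{2} = \left(\frac{69}{8}\right)^{2} = \frac{4761}{64} \approx 74.391$)
$Z{\left(O,p \right)} = \frac{4761}{64}$
$m - Z{\left(-89,20 \right)} = - \frac{1}{4407} - \frac{4761}{64} = - \frac{20981791}{282048}$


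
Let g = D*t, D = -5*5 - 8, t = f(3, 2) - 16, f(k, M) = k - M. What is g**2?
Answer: 245025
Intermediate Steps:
t = -15 (t = (3 - 1*2) - 16 = (3 - 2) - 16 = 1 - 16 = -15)
D = -33 (D = -25 - 8 = -33)
g = 495 (g = -33*(-15) = 495)
g**2 = 495**2 = 245025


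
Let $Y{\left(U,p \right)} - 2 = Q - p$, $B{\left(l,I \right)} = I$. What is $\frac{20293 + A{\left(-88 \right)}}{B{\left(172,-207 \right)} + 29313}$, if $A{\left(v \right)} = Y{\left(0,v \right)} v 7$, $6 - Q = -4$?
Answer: $- \frac{281}{198} \approx -1.4192$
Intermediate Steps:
$Q = 10$ ($Q = 6 - -4 = 6 + 4 = 10$)
$Y{\left(U,p \right)} = 12 - p$ ($Y{\left(U,p \right)} = 2 - \left(-10 + p\right) = 12 - p$)
$A{\left(v \right)} = 7 v \left(12 - v\right)$ ($A{\left(v \right)} = \left(12 - v\right) v 7 = v \left(12 - v\right) 7 = 7 v \left(12 - v\right)$)
$\frac{20293 + A{\left(-88 \right)}}{B{\left(172,-207 \right)} + 29313} = \frac{20293 + 7 \left(-88\right) \left(12 - -88\right)}{-207 + 29313} = \frac{20293 + 7 \left(-88\right) \left(12 + 88\right)}{29106} = \left(20293 + 7 \left(-88\right) 100\right) \frac{1}{29106} = \left(20293 - 61600\right) \frac{1}{29106} = \left(-41307\right) \frac{1}{29106} = - \frac{281}{198}$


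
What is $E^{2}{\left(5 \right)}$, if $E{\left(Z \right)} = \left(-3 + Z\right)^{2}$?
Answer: $16$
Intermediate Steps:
$E^{2}{\left(5 \right)} = \left(\left(-3 + 5\right)^{2}\right)^{2} = \left(2^{2}\right)^{2} = 4^{2} = 16$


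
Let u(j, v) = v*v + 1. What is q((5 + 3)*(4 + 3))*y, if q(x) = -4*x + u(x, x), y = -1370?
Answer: -3990810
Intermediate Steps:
u(j, v) = 1 + v**2 (u(j, v) = v**2 + 1 = 1 + v**2)
q(x) = 1 + x**2 - 4*x (q(x) = -4*x + (1 + x**2) = 1 + x**2 - 4*x)
q((5 + 3)*(4 + 3))*y = (1 + ((5 + 3)*(4 + 3))**2 - 4*(5 + 3)*(4 + 3))*(-1370) = (1 + (8*7)**2 - 32*7)*(-1370) = (1 + 56**2 - 4*56)*(-1370) = (1 + 3136 - 224)*(-1370) = 2913*(-1370) = -3990810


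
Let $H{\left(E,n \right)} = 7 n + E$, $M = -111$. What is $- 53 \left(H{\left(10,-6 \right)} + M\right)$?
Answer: $7579$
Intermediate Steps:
$H{\left(E,n \right)} = E + 7 n$
$- 53 \left(H{\left(10,-6 \right)} + M\right) = - 53 \left(\left(10 + 7 \left(-6\right)\right) - 111\right) = - 53 \left(\left(10 - 42\right) - 111\right) = - 53 \left(-32 - 111\right) = \left(-53\right) \left(-143\right) = 7579$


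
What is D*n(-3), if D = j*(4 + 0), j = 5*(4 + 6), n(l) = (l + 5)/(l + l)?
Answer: -200/3 ≈ -66.667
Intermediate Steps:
n(l) = (5 + l)/(2*l) (n(l) = (5 + l)/((2*l)) = (5 + l)*(1/(2*l)) = (5 + l)/(2*l))
j = 50 (j = 5*10 = 50)
D = 200 (D = 50*(4 + 0) = 50*4 = 200)
D*n(-3) = 200*((½)*(5 - 3)/(-3)) = 200*((½)*(-⅓)*2) = 200*(-⅓) = -200/3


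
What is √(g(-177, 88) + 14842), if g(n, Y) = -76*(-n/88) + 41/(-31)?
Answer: √6831654698/682 ≈ 121.19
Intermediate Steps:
g(n, Y) = -41/31 + 19*n/22 (g(n, Y) = -(-19)*n/22 + 41*(-1/31) = 19*n/22 - 41/31 = -41/31 + 19*n/22)
√(g(-177, 88) + 14842) = √((-41/31 + (19/22)*(-177)) + 14842) = √((-41/31 - 3363/22) + 14842) = √(-105155/682 + 14842) = √(10017089/682) = √6831654698/682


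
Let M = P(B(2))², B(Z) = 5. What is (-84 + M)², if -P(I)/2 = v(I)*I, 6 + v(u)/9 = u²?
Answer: 8549869568256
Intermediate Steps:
v(u) = -54 + 9*u²
P(I) = -2*I*(-54 + 9*I²) (P(I) = -2*(-54 + 9*I²)*I = -2*I*(-54 + 9*I²))
M = 2924100 (M = (18*5*(6 - 1*5²))² = (18*5*(6 - 1*25))² = (18*5*(6 - 25))² = (18*5*(-19))² = (-1710)² = 2924100)
(-84 + M)² = (-84 + 2924100)² = 2924016² = 8549869568256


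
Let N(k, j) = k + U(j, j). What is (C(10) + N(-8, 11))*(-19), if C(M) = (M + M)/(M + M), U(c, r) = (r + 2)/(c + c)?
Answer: 2679/22 ≈ 121.77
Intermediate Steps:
U(c, r) = (2 + r)/(2*c) (U(c, r) = (2 + r)/((2*c)) = (2 + r)*(1/(2*c)) = (2 + r)/(2*c))
N(k, j) = k + (2 + j)/(2*j)
C(M) = 1 (C(M) = (2*M)/((2*M)) = (2*M)*(1/(2*M)) = 1)
(C(10) + N(-8, 11))*(-19) = (1 + (½ - 8 + 1/11))*(-19) = (1 - 163/22)*(-19) = -141/22*(-19) = 2679/22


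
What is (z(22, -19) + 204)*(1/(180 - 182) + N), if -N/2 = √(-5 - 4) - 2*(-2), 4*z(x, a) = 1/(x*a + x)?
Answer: -5493295/3168 - 323135*I/264 ≈ -1734.0 - 1224.0*I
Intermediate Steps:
z(x, a) = 1/(4*(x + a*x)) (z(x, a) = 1/(4*(x*a + x)) = 1/(4*(a*x + x)) = 1/(4*(x + a*x)))
N = -8 - 6*I (N = -2*(√(-5 - 4) - 2*(-2)) = -2*(√(-9) + 4) = -2*(3*I + 4) = -2*(4 + 3*I) = -8 - 6*I ≈ -8.0 - 6.0*I)
(z(22, -19) + 204)*(1/(180 - 182) + N) = ((¼)/(22*(1 - 19)) + 204)*(1/(180 - 182) + (-8 - 6*I)) = ((¼)*(1/22)/(-18) + 204)*(1/(-2) + (-8 - 6*I)) = ((¼)*(1/22)*(-1/18) + 204)*(-½ + (-8 - 6*I)) = (-1/1584 + 204)*(-17/2 - 6*I) = 323135*(-17/2 - 6*I)/1584 = -5493295/3168 - 323135*I/264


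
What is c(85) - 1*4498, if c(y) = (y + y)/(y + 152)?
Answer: -1065856/237 ≈ -4497.3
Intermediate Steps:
c(y) = 2*y/(152 + y) (c(y) = (2*y)/(152 + y) = 2*y/(152 + y))
c(85) - 1*4498 = 2*85/(152 + 85) - 1*4498 = 2*85/237 - 4498 = 2*85*(1/237) - 4498 = 170/237 - 4498 = -1065856/237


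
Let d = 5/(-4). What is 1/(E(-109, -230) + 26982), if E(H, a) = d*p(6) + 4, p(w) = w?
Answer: 2/53957 ≈ 3.7067e-5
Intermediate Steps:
d = -5/4 (d = 5*(-¼) = -5/4 ≈ -1.2500)
E(H, a) = -7/2 (E(H, a) = -5/4*6 + 4 = -15/2 + 4 = -7/2)
1/(E(-109, -230) + 26982) = 1/(-7/2 + 26982) = 1/(53957/2) = 2/53957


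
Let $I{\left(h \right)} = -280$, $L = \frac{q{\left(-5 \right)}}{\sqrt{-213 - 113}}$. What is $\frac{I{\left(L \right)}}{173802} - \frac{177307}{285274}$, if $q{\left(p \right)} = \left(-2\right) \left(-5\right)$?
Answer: $- \frac{15448093967}{24790595874} \approx -0.62314$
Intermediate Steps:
$q{\left(p \right)} = 10$
$L = - \frac{5 i \sqrt{326}}{163}$ ($L = \frac{10}{\sqrt{-213 - 113}} = \frac{10}{\sqrt{-326}} = \frac{10}{i \sqrt{326}} = 10 \left(- \frac{i \sqrt{326}}{326}\right) = - \frac{5 i \sqrt{326}}{163} \approx - 0.55385 i$)
$\frac{I{\left(L \right)}}{173802} - \frac{177307}{285274} = - \frac{280}{173802} - \frac{177307}{285274} = \left(-280\right) \frac{1}{173802} - \frac{177307}{285274} = - \frac{140}{86901} - \frac{177307}{285274} = - \frac{15448093967}{24790595874}$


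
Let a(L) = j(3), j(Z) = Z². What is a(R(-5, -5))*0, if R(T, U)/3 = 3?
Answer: 0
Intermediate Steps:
R(T, U) = 9 (R(T, U) = 3*3 = 9)
a(L) = 9 (a(L) = 3² = 9)
a(R(-5, -5))*0 = 9*0 = 0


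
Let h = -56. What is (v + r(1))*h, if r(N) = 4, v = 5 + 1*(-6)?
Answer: -168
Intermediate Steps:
v = -1 (v = 5 - 6 = -1)
(v + r(1))*h = (-1 + 4)*(-56) = 3*(-56) = -168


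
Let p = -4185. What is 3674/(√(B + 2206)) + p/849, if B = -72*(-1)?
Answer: -1395/283 + 1837*√2278/1139 ≈ 72.048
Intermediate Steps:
B = 72
3674/(√(B + 2206)) + p/849 = 3674/(√(72 + 2206)) - 4185/849 = 3674/(√2278) - 4185*1/849 = 3674*(√2278/2278) - 1395/283 = 1837*√2278/1139 - 1395/283 = -1395/283 + 1837*√2278/1139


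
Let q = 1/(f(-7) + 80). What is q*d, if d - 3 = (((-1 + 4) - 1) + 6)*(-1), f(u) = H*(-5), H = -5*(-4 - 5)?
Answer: 1/29 ≈ 0.034483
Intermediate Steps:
H = 45 (H = -5*(-9) = 45)
f(u) = -225 (f(u) = 45*(-5) = -225)
d = -5 (d = 3 + (((-1 + 4) - 1) + 6)*(-1) = 3 + ((3 - 1) + 6)*(-1) = 3 + (2 + 6)*(-1) = 3 + 8*(-1) = 3 - 8 = -5)
q = -1/145 (q = 1/(-225 + 80) = 1/(-145) = -1/145 ≈ -0.0068966)
q*d = -1/145*(-5) = 1/29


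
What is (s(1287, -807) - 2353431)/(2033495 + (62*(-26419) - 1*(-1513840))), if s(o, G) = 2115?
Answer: -2351316/1909357 ≈ -1.2315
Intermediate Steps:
(s(1287, -807) - 2353431)/(2033495 + (62*(-26419) - 1*(-1513840))) = (2115 - 2353431)/(2033495 + (62*(-26419) - 1*(-1513840))) = -2351316/(2033495 + (-1637978 + 1513840)) = -2351316/(2033495 - 124138) = -2351316/1909357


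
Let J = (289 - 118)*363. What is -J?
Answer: -62073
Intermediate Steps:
J = 62073 (J = 171*363 = 62073)
-J = -1*62073 = -62073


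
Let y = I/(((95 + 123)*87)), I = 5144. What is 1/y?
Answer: 9483/2572 ≈ 3.6870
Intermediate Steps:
y = 2572/9483 (y = 5144/(((95 + 123)*87)) = 5144/((218*87)) = 5144/18966 = 5144*(1/18966) = 2572/9483 ≈ 0.27122)
1/y = 1/(2572/9483) = 9483/2572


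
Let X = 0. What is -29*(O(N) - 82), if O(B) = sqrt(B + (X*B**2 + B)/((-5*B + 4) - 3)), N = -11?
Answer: 2378 - 29*I*sqrt(8778)/28 ≈ 2378.0 - 97.037*I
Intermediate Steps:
O(B) = sqrt(B + B/(1 - 5*B)) (O(B) = sqrt(B + (0*B**2 + B)/((-5*B + 4) - 3)) = sqrt(B + (0 + B)/((4 - 5*B) - 3)) = sqrt(B + B/(1 - 5*B)))
-29*(O(N) - 82) = -29*(sqrt(-11*(-2 + 5*(-11))/(-1 + 5*(-11))) - 82) = -29*(sqrt(-11*(-2 - 55)/(-1 - 55)) - 82) = -29*(sqrt(-11*(-57)/(-56)) - 82) = -29*(sqrt(-11*(-1/56)*(-57)) - 82) = -29*(sqrt(-627/56) - 82) = -29*(I*sqrt(8778)/28 - 82) = -29*(-82 + I*sqrt(8778)/28) = 2378 - 29*I*sqrt(8778)/28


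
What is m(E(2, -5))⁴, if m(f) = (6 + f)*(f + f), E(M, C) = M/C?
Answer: 157351936/390625 ≈ 402.82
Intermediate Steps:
m(f) = 2*f*(6 + f) (m(f) = (6 + f)*(2*f) = 2*f*(6 + f))
m(E(2, -5))⁴ = (2*(2/(-5))*(6 + 2/(-5)))⁴ = (2*(2*(-⅕))*(6 + 2*(-⅕)))⁴ = (2*(-⅖)*(6 - ⅖))⁴ = (2*(-⅖)*(28/5))⁴ = (-112/25)⁴ = 157351936/390625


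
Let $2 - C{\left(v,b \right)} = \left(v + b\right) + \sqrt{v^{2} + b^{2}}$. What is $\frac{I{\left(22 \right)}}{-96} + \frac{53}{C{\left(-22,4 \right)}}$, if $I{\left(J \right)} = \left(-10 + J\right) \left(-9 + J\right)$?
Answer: $- \frac{489}{40} - \frac{53 \sqrt{5}}{10} \approx -24.076$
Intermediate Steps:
$C{\left(v,b \right)} = 2 - b - v - \sqrt{b^{2} + v^{2}}$ ($C{\left(v,b \right)} = 2 - \left(\left(v + b\right) + \sqrt{v^{2} + b^{2}}\right) = 2 - \left(\left(b + v\right) + \sqrt{b^{2} + v^{2}}\right) = 2 - \left(b + v + \sqrt{b^{2} + v^{2}}\right) = 2 - b - v - \sqrt{b^{2} + v^{2}}$)
$\frac{I{\left(22 \right)}}{-96} + \frac{53}{C{\left(-22,4 \right)}} = \frac{90 + 22^{2} - 418}{-96} + \frac{53}{2 - 4 - -22 - \sqrt{4^{2} + \left(-22\right)^{2}}} = \left(90 + 484 - 418\right) \left(- \frac{1}{96}\right) + \frac{53}{2 - 4 + 22 - \sqrt{16 + 484}} = 156 \left(- \frac{1}{96}\right) + \frac{53}{2 - 4 + 22 - \sqrt{500}} = - \frac{13}{8} + \frac{53}{2 - 4 + 22 - 10 \sqrt{5}} = - \frac{13}{8} + \frac{53}{20 - 10 \sqrt{5}}$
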